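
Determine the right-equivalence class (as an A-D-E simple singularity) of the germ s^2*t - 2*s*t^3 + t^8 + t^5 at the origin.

The Hessian of f at 0 has rank 0. Corank 2; j^3 = s^2*t has shape L^2 M (L != M), so D-series; mu = 9 gives D_9.

D9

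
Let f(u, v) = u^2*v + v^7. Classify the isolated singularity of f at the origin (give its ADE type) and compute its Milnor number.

Type D_{8}, Milnor number mu = 8.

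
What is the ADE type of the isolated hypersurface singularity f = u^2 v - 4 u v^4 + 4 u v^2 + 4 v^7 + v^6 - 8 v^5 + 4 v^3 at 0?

D_7

The Hessian of f at 0 has rank 0. Corank 2; j^3 = v*(u + 2*v)^2 has shape L^2 M (L != M), so D-series; mu = 7 gives D_7.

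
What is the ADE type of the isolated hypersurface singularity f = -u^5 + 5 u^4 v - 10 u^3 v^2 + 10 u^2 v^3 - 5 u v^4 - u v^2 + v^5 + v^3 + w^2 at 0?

D_6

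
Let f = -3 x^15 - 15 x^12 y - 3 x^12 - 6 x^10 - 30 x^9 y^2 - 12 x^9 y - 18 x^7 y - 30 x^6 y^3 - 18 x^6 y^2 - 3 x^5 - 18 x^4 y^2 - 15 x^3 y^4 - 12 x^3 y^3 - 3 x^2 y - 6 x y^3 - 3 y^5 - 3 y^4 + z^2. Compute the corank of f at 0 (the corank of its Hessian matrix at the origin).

2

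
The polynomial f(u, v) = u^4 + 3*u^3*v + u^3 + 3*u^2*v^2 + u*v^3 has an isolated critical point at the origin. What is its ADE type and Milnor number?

Type E_7, Milnor number mu = 7.

The Hessian of f at 0 is [[0, 0], [0, 0]] with rank 0, so corank 2. A Groebner basis of the Jacobian ideal J(f) in C{u,v} is {3*u^2 + v^4 + v^3, u^3, u^2*v - u^2 - v^3/3, 2*u^2 + u*v^2 + 2*v^3/3}; counting standard monomials gives mu = 7. Corank 2; j^3 = u^3 is a perfect cube, so E-series; the 4-jet and mu = 7 give E_7.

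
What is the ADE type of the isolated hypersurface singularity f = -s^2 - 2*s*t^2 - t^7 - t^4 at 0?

The Hessian of f at 0 has rank 1. Corank 1: A-series; mu = 6 gives A_6.

A_{6}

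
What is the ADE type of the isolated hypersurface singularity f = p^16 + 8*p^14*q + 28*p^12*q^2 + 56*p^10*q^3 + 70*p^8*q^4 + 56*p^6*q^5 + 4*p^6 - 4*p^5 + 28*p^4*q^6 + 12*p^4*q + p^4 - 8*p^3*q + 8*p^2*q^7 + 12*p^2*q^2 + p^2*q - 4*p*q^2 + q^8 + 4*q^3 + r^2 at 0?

D_9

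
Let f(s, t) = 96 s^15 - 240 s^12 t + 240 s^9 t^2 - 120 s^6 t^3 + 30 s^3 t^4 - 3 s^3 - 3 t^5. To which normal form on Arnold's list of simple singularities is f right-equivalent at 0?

E_8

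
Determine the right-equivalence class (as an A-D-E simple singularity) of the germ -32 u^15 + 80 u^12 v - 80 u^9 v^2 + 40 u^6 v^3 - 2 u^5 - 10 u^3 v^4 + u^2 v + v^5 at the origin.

The Hessian of f at 0 is [[0, 0], [0, 0]] with rank 0, so corank 2. A Groebner basis of the Jacobian ideal J(f) in C{u,v} is {u^2/5 + v^4, u^3, u*v}; counting standard monomials gives mu = 6. Corank 2; j^3 = u^2*v has shape L^2 M (L != M), so D-series; mu = 6 gives D_6.

D_{6}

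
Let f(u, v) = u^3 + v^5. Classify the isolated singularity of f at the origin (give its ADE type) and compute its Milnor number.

Type E_8, Milnor number mu = 8.

The Hessian of f at 0 has rank 0. Corank 2; j^3 = u^3 is a perfect cube, so E-series; the 5-jet and mu = 8 give E_8.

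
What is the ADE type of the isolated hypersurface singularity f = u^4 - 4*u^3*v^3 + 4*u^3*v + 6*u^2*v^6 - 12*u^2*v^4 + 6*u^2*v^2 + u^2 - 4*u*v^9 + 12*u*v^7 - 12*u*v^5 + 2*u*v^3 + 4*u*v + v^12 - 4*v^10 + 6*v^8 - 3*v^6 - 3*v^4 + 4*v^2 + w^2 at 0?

The Hessian of f at 0 has rank 2. Corank 1: A-series; mu = 3 gives A_3.

A3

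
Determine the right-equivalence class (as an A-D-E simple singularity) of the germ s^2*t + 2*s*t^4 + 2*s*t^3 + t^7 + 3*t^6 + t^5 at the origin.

D_{7}

The Hessian of f at 0 is [[0, 0], [0, 0]] with rank 0, so corank 2. A Groebner basis of the Jacobian ideal J(f) in C{s,t} is {s*t + t^4 + t^3, s^3, s^2*t + s^2/4 + s*t/4 + t^3/4, -s^2/4 + s*t^2 - 5*s*t/4 - 5*t^3/4}; counting standard monomials gives mu = 7. Corank 2; j^3 = s^2*t has shape L^2 M (L != M), so D-series; mu = 7 gives D_7.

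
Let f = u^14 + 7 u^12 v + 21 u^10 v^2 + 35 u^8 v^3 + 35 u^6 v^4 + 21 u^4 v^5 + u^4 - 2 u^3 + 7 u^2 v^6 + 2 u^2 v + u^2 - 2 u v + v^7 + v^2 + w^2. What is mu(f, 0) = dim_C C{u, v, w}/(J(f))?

6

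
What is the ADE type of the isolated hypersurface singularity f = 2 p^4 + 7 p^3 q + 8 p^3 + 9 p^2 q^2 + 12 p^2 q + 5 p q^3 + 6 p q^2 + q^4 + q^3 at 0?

E7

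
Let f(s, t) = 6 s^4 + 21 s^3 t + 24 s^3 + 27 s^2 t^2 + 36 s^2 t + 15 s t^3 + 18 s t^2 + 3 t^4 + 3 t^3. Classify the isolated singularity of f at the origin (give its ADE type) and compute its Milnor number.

Type E7, Milnor number mu = 7.

The Hessian of f at 0 is [[0, 0], [0, 0]] with rank 0, so corank 2. A Groebner basis of the Jacobian ideal J(f) in C{s,t} is {768*s^2 + 768*s*t + t^4 + 8*t^3 + 192*t^2, s^3 + 36*s^2 + 36*s*t + t^3/2 + 9*t^2, s^2*t - 40*s^2 - 40*s*t - 2*t^3/3 - 10*t^2, 32*s^2 + s*t^2 + 32*s*t + 5*t^3/6 + 8*t^2}; counting standard monomials gives mu = 7. Corank 2; j^3 = 3*(2*s + t)^3 is a perfect cube, so E-series; the 4-jet and mu = 7 give E_7.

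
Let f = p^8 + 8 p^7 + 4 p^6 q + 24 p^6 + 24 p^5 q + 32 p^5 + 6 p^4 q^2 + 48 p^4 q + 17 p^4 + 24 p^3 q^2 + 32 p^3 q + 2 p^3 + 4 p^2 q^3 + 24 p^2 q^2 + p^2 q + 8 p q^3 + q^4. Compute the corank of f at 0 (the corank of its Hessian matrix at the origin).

2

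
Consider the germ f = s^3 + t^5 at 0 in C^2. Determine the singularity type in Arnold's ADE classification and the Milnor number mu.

Type E_{8}, Milnor number mu = 8.

The Hessian of f at 0 is [[0, 0], [0, 0]] with rank 0, so corank 2. A Groebner basis of the Jacobian ideal J(f) in C{s,t} is {t^4, s^2}; counting standard monomials gives mu = 8. Corank 2; j^3 = s^3 is a perfect cube, so E-series; the 5-jet and mu = 8 give E_8.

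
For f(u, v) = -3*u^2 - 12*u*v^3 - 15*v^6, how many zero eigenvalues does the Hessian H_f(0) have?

Hessian at 0 has rank 1.

1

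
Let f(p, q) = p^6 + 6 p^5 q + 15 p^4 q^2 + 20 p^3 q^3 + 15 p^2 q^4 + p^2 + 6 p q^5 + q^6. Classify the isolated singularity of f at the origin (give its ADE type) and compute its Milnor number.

Type A_5, Milnor number mu = 5.

The Hessian of f at 0 is [[2, 0], [0, 0]] with rank 1, so corank 1. A Groebner basis of the Jacobian ideal J(f) in C{p,q} is {q^5, p}; counting standard monomials gives mu = 5. Corank 1: A-series; mu = 5 gives A_5.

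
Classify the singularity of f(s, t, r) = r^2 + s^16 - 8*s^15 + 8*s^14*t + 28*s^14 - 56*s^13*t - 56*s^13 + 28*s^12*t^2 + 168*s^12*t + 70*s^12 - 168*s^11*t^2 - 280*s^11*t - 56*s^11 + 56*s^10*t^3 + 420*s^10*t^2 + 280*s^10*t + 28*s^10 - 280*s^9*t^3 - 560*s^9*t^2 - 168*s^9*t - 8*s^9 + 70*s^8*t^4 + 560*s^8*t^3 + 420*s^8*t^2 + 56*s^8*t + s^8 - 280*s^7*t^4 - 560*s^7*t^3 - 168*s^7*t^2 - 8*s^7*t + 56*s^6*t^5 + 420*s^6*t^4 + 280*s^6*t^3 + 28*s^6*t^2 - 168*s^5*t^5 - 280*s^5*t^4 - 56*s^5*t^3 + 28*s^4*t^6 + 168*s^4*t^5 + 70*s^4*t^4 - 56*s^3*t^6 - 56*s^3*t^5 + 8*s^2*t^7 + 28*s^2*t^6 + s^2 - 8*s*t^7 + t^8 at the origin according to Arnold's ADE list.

A_{7}

The Hessian of f at 0 has rank 2. Corank 1: A-series; mu = 7 gives A_7.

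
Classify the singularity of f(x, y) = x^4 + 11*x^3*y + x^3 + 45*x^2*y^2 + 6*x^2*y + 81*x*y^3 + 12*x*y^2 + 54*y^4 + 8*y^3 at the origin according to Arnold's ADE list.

The Hessian of f at 0 has rank 0. Corank 2; j^3 = (x + 2*y)^3 is a perfect cube, so E-series; the 4-jet and mu = 7 give E_7.

E_7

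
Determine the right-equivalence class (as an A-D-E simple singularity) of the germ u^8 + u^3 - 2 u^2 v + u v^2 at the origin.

The Hessian of f at 0 has rank 0. Corank 2; j^3 = u*(u - v)^2 has shape L^2 M (L != M), so D-series; mu = 9 gives D_9.

D_9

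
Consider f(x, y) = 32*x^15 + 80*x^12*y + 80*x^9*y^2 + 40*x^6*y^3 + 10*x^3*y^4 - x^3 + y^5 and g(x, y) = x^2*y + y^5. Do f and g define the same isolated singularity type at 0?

No.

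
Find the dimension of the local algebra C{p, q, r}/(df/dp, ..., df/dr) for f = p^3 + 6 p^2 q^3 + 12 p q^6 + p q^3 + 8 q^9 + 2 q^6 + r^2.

The Hessian of f at 0 has rank 1. Corank 2; j^3 = p^3 is a perfect cube, so E-series; the 4-jet and mu = 7 give E_7.

7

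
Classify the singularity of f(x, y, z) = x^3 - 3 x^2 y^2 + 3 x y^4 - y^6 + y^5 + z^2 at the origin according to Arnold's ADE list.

The Hessian of f at 0 has rank 1. Corank 2; j^3 = x^3 is a perfect cube, so E-series; the 5-jet and mu = 8 give E_8.

E_{8}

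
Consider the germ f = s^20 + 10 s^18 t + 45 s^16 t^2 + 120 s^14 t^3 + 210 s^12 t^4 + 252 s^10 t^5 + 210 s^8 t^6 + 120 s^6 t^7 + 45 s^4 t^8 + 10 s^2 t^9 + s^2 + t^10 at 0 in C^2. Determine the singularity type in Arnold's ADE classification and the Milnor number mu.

The Hessian of f at 0 has rank 1. Corank 1: A-series; mu = 9 gives A_9.

Type A_{9}, Milnor number mu = 9.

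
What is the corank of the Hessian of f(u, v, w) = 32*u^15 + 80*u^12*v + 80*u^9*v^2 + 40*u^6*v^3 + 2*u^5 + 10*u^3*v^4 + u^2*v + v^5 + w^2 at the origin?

2

The Hessian at 0 is [[0, 0, 0], [0, 0, 0], [0, 0, 2]] of rank 1; hence corank 2.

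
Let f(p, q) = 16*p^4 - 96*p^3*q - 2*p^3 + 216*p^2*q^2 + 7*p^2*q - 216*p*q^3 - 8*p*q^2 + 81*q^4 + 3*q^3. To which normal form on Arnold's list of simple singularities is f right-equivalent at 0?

D_5

The Hessian of f at 0 has rank 0. Corank 2; j^3 = -(p - q)^2*(2*p - 3*q) has shape L^2 M (L != M), so D-series; mu = 5 gives D_5.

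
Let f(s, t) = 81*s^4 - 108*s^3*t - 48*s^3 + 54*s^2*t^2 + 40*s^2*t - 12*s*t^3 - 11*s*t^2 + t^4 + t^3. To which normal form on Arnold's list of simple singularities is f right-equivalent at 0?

The Hessian of f at 0 has rank 0. Corank 2; j^3 = -(3*s - t)*(4*s - t)^2 has shape L^2 M (L != M), so D-series; mu = 5 gives D_5.

D_5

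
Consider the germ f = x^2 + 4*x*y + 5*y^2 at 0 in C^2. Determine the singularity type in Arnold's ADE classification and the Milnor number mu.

Type A1, Milnor number mu = 1.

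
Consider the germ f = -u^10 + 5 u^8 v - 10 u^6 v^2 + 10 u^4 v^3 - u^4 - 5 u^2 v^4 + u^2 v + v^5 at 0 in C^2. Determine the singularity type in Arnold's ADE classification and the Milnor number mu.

The Hessian of f at 0 has rank 0. Corank 2; j^3 = u^2*v has shape L^2 M (L != M), so D-series; mu = 6 gives D_6.

Type D_6, Milnor number mu = 6.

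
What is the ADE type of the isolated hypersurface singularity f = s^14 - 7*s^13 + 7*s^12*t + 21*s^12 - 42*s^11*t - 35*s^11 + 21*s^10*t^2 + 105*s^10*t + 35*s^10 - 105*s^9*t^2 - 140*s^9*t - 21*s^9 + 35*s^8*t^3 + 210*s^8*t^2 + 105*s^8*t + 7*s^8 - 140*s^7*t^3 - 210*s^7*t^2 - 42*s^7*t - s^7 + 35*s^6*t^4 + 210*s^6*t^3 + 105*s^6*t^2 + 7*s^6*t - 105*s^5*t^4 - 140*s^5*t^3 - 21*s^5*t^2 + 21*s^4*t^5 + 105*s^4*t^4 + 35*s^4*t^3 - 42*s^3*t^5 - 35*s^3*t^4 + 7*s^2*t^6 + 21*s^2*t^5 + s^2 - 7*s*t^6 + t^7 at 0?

The Hessian of f at 0 is [[2, 0], [0, 0]] with rank 1, so corank 1. A Groebner basis of the Jacobian ideal J(f) in C{s,t} is {t^6, s}; counting standard monomials gives mu = 6. Corank 1: A-series; mu = 6 gives A_6.

A_{6}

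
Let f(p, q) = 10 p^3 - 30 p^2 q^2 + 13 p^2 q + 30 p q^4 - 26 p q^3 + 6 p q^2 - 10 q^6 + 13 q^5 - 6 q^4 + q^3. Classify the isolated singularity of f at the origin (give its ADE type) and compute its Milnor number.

Type D4, Milnor number mu = 4.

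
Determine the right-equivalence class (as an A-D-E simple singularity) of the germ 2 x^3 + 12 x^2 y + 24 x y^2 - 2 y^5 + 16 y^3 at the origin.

The Hessian of f at 0 has rank 0. Corank 2; j^3 = 2*(x + 2*y)^3 is a perfect cube, so E-series; the 5-jet and mu = 8 give E_8.

E_{8}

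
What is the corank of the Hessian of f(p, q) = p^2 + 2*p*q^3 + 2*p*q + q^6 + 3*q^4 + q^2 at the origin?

Hessian at 0 has rank 1.

1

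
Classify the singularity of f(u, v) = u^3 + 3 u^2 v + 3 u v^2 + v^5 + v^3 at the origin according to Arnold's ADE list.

The Hessian of f at 0 is [[0, 0], [0, 0]] with rank 0, so corank 2. A Groebner basis of the Jacobian ideal J(f) in C{u,v} is {v^4, u^2 + 2*u*v + v^2}; counting standard monomials gives mu = 8. Corank 2; j^3 = (u + v)^3 is a perfect cube, so E-series; the 5-jet and mu = 8 give E_8.

E_{8}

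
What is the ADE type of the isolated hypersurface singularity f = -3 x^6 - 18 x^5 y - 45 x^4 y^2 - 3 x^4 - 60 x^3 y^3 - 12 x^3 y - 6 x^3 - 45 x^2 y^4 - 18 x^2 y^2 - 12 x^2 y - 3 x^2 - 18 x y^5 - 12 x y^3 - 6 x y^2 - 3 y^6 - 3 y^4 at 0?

A_5

The Hessian of f at 0 has rank 1. Corank 1: A-series; mu = 5 gives A_5.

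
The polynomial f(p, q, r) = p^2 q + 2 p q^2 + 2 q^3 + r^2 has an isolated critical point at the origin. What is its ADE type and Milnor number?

Type D_4, Milnor number mu = 4.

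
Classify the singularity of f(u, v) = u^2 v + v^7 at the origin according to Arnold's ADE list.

D_{8}

The Hessian of f at 0 is [[0, 0], [0, 0]] with rank 0, so corank 2. A Groebner basis of the Jacobian ideal J(f) in C{u,v} is {u^2/7 + v^6, u^3, u*v}; counting standard monomials gives mu = 8. Corank 2; j^3 = u^2*v has shape L^2 M (L != M), so D-series; mu = 8 gives D_8.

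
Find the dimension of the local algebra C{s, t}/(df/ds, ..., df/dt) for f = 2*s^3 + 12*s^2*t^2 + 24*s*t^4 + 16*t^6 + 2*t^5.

8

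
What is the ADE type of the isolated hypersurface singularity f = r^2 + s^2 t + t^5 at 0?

The Hessian of f at 0 has rank 1. Corank 2; j^3 = s^2*t has shape L^2 M (L != M), so D-series; mu = 6 gives D_6.

D6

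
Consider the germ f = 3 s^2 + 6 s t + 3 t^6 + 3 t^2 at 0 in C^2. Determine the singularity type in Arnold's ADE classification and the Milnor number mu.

Type A_5, Milnor number mu = 5.

The Hessian of f at 0 has rank 1. Corank 1: A-series; mu = 5 gives A_5.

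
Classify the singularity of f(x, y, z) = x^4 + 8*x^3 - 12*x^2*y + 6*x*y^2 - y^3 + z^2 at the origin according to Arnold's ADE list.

The Hessian of f at 0 has rank 1. Corank 2; j^3 = (2*x - y)^3 is a perfect cube, so E-series; the 4-jet and mu = 6 give E_6.

E_{6}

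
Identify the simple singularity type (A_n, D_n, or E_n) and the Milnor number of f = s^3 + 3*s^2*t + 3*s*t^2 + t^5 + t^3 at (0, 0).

Type E_8, Milnor number mu = 8.

The Hessian of f at 0 has rank 0. Corank 2; j^3 = (s + t)^3 is a perfect cube, so E-series; the 5-jet and mu = 8 give E_8.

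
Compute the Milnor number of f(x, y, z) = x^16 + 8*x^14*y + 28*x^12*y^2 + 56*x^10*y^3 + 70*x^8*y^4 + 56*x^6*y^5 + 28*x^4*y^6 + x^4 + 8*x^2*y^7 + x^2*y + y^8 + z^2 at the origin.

9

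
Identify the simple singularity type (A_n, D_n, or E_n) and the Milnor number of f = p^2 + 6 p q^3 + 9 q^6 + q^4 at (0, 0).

Type A_3, Milnor number mu = 3.

The Hessian of f at 0 is [[2, 0], [0, 0]] with rank 1, so corank 1. A Groebner basis of the Jacobian ideal J(f) in C{p,q} is {q^3, p}; counting standard monomials gives mu = 3. Corank 1: A-series; mu = 3 gives A_3.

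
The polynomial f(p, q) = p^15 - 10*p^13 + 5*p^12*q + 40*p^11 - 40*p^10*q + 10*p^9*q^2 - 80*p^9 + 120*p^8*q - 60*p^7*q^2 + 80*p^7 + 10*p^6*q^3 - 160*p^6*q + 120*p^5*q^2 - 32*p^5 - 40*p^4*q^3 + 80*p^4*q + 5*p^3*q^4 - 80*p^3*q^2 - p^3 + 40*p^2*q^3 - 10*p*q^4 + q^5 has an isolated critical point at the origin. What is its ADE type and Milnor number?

Type E_{8}, Milnor number mu = 8.

The Hessian of f at 0 has rank 0. Corank 2; j^3 = -p^3 is a perfect cube, so E-series; the 5-jet and mu = 8 give E_8.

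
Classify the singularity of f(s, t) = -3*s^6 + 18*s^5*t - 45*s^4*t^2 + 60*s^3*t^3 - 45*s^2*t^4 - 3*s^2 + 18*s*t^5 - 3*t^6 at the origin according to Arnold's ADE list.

A_{5}

The Hessian of f at 0 has rank 1. Corank 1: A-series; mu = 5 gives A_5.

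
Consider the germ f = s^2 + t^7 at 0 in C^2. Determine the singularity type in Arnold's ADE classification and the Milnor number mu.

The Hessian of f at 0 has rank 1. Corank 1: A-series; mu = 6 gives A_6.

Type A_6, Milnor number mu = 6.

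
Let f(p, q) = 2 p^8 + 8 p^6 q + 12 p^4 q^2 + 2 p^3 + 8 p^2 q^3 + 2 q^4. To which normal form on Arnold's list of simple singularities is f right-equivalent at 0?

E_6

The Hessian of f at 0 is [[0, 0], [0, 0]] with rank 0, so corank 2. A Groebner basis of the Jacobian ideal J(f) in C{p,q} is {q^3, p^2}; counting standard monomials gives mu = 6. Corank 2; j^3 = 2*p^3 is a perfect cube, so E-series; the 4-jet and mu = 6 give E_6.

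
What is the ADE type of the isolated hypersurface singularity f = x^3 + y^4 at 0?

E_{6}

The Hessian of f at 0 has rank 0. Corank 2; j^3 = x^3 is a perfect cube, so E-series; the 4-jet and mu = 6 give E_6.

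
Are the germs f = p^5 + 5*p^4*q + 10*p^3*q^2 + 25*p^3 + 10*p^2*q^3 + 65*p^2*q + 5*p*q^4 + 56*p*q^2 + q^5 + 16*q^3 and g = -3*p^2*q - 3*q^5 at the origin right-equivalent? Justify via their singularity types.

Yes.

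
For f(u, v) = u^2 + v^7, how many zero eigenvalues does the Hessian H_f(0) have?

1

Hessian at 0 has rank 1.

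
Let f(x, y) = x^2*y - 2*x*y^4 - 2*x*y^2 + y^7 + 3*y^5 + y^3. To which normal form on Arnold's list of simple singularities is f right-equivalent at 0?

D6

The Hessian of f at 0 is [[0, 0], [0, 0]] with rank 0, so corank 2. A Groebner basis of the Jacobian ideal J(f) in C{x,y} is {-x*y + y^4 + y^2, x*y^2 - y^3, x^2 + 3*x*y - 4*y^2}; counting standard monomials gives mu = 6. Corank 2; j^3 = y*(x - y)^2 has shape L^2 M (L != M), so D-series; mu = 6 gives D_6.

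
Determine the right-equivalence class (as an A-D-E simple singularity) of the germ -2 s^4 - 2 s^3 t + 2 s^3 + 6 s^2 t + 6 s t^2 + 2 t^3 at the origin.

E7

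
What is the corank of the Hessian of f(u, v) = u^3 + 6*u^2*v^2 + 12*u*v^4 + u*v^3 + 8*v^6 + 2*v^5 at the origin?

2

The Hessian at 0 is [[0, 0], [0, 0]] of rank 0; hence corank 2.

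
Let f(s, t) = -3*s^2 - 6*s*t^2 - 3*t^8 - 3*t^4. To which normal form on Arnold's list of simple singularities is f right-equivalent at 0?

The Hessian of f at 0 is [[-6, 0], [0, 0]] with rank 1, so corank 1. A Groebner basis of the Jacobian ideal J(f) in C{s,t} is {s^4, s^3*t, s + t^2}; counting standard monomials gives mu = 7. Corank 1: A-series; mu = 7 gives A_7.

A_7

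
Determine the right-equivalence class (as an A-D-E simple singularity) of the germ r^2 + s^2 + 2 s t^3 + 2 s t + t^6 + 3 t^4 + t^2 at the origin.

A3

The Hessian of f at 0 has rank 2. Corank 1: A-series; mu = 3 gives A_3.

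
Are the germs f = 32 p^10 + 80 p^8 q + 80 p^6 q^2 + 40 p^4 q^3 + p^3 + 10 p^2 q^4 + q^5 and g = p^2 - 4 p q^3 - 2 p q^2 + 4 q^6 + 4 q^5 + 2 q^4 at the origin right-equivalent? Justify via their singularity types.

No.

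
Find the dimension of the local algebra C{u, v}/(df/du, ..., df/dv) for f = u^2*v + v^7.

8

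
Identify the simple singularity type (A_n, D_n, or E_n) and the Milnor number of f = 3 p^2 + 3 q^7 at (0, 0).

Type A_{6}, Milnor number mu = 6.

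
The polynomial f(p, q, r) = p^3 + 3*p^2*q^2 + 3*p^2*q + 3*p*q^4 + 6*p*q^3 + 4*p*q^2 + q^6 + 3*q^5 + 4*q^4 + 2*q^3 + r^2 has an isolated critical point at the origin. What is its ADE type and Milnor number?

Type D_{4}, Milnor number mu = 4.

The Hessian of f at 0 has rank 1. Corank 2; j^3 = (p + q)*(p^2 + 2*p*q + 2*q^2) splits into three distinct lines over C (the quadratic factor has nonzero discriminant), so D_4.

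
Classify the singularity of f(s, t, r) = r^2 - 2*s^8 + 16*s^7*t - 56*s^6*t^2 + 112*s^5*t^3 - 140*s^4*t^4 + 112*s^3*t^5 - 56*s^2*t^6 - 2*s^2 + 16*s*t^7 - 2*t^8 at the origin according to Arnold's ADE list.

A_7

The Hessian of f at 0 has rank 2. Corank 1: A-series; mu = 7 gives A_7.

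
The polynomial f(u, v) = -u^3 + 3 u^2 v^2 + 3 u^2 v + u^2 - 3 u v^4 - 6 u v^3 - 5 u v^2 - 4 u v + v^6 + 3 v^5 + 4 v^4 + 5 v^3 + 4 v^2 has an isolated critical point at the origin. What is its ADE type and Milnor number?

Type A2, Milnor number mu = 2.

The Hessian of f at 0 has rank 1. Corank 1: A-series; mu = 2 gives A_2.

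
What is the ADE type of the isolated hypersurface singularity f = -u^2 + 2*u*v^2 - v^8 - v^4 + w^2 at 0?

The Hessian of f at 0 is [[-2, 0, 0], [0, 0, 0], [0, 0, 2]] with rank 2, so corank 1. A Groebner basis of the Jacobian ideal J(f) in C{u,v,w} is {u^4, u^3*v, -u + v^2, w}; counting standard monomials gives mu = 7. Corank 1: A-series; mu = 7 gives A_7.

A7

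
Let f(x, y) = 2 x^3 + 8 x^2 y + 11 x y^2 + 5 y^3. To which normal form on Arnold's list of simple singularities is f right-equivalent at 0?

D_{4}

The Hessian of f at 0 has rank 0. Corank 2; j^3 = (x + y)*(2*x^2 + 6*x*y + 5*y^2) splits into three distinct lines over C (the quadratic factor has nonzero discriminant), so D_4.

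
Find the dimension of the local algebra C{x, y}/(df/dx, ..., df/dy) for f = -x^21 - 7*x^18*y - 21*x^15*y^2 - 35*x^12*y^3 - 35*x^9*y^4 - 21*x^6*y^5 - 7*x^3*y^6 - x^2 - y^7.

6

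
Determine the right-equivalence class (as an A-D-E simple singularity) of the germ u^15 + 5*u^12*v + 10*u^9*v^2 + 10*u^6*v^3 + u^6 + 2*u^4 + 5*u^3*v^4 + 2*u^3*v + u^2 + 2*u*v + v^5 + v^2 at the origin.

A_{4}

The Hessian of f at 0 has rank 1. Corank 1: A-series; mu = 4 gives A_4.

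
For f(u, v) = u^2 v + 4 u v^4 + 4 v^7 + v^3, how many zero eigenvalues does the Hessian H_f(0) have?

Hessian at 0 has rank 0.

2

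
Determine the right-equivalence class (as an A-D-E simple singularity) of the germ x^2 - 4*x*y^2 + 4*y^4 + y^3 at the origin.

The Hessian of f at 0 has rank 1. Corank 1: A-series; mu = 2 gives A_2.

A2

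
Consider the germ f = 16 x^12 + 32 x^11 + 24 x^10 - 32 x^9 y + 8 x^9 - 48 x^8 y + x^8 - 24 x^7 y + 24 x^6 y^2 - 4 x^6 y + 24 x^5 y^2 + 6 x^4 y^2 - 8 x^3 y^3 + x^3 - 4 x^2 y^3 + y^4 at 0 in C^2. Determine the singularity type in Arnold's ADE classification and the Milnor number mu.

Type E_6, Milnor number mu = 6.

The Hessian of f at 0 has rank 0. Corank 2; j^3 = x^3 is a perfect cube, so E-series; the 4-jet and mu = 6 give E_6.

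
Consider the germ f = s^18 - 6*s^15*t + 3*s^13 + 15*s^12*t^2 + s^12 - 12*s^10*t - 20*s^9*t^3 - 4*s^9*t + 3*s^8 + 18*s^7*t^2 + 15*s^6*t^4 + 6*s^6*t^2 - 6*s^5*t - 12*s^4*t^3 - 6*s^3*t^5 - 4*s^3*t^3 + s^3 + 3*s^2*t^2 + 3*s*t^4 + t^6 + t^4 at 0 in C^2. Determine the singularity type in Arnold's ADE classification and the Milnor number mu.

Type E6, Milnor number mu = 6.

The Hessian of f at 0 has rank 0. Corank 2; j^3 = s^3 is a perfect cube, so E-series; the 4-jet and mu = 6 give E_6.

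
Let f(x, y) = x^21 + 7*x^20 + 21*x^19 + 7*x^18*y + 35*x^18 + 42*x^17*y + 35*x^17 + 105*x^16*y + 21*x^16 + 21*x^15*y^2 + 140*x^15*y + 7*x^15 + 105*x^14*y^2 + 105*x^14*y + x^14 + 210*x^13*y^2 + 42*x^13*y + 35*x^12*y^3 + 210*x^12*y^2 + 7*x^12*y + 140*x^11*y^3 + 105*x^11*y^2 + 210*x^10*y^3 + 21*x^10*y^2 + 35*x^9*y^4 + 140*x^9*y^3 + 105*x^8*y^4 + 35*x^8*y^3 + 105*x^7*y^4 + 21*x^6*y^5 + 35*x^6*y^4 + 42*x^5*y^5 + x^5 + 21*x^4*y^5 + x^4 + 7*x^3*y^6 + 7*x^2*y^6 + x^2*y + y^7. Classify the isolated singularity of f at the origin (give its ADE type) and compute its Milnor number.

Type D_{8}, Milnor number mu = 8.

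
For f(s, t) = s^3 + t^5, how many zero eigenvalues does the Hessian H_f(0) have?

2

Hessian at 0 has rank 0.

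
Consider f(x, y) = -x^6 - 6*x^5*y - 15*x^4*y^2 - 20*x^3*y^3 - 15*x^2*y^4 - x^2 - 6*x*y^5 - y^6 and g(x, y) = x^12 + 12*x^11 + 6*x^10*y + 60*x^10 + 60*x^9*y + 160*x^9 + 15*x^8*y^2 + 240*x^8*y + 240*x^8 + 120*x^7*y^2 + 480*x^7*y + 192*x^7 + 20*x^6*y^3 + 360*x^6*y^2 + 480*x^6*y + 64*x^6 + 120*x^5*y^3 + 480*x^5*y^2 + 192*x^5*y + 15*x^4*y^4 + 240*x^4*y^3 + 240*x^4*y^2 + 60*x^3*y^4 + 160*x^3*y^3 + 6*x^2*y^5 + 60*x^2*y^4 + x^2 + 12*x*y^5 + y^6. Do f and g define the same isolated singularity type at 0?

Yes.

The Hessian of f at 0 is [[-2, 0], [0, 0]] with rank 1, so corank 1. A Groebner basis of the Jacobian ideal J(f) in C{x,y} is {y^5, x}; counting standard monomials gives mu = 5. Corank 1: A-series; mu = 5 gives A_5. The Hessian of g at 0 is [[2, 0], [0, 0]] with rank 1, so corank 1. A Groebner basis of the Jacobian ideal J(g) in C{x,y} is {y^5, x}; counting standard monomials gives mu = 5. Corank 1: A-series; mu = 5 gives A_5. Both have type A_5, hence right-equivalent.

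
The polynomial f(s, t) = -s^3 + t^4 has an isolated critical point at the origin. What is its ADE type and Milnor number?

Type E_{6}, Milnor number mu = 6.

The Hessian of f at 0 is [[0, 0], [0, 0]] with rank 0, so corank 2. A Groebner basis of the Jacobian ideal J(f) in C{s,t} is {t^3, s^2}; counting standard monomials gives mu = 6. Corank 2; j^3 = -s^3 is a perfect cube, so E-series; the 4-jet and mu = 6 give E_6.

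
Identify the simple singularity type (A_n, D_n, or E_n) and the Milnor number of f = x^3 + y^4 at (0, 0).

Type E_{6}, Milnor number mu = 6.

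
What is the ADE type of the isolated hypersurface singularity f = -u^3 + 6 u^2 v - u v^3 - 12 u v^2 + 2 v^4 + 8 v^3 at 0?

E7

The Hessian of f at 0 is [[0, 0], [0, 0]] with rank 0, so corank 2. A Groebner basis of the Jacobian ideal J(f) in C{u,v} is {u^3 - 6*u^2*v - 48*u^2 + 192*u*v - 192*v^2, 6*u^2 + u*v^2 - 24*u*v + 24*v^2, 3*u^2 - 12*u*v + v^3 + 12*v^2}; counting standard monomials gives mu = 7. Corank 2; j^3 = -(u - 2*v)^3 is a perfect cube, so E-series; the 4-jet and mu = 7 give E_7.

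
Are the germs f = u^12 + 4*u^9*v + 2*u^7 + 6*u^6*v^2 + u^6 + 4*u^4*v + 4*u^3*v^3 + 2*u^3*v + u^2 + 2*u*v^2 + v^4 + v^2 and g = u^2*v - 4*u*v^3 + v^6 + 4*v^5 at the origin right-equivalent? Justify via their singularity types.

The Hessian of f at 0 has rank 2. Corank 0: nondegenerate Morse point, so A_1. The Hessian of g at 0 has rank 0. Corank 2; j^3 = u^2*v has shape L^2 M (L != M), so D-series; mu = 7 gives D_7. f is A_1 but g is D_7, hence not right-equivalent.

No.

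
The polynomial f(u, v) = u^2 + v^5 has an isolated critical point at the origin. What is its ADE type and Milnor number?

The Hessian of f at 0 has rank 1. Corank 1: A-series; mu = 4 gives A_4.

Type A_{4}, Milnor number mu = 4.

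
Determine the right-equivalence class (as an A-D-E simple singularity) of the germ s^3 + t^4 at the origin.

E_{6}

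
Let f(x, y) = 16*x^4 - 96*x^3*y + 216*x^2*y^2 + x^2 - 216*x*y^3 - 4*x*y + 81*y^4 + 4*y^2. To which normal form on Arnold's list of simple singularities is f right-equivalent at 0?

The Hessian of f at 0 is [[2, -4], [-4, 8]] with rank 1, so corank 1. A Groebner basis of the Jacobian ideal J(f) in C{x,y} is {y^3, x - 2*y}; counting standard monomials gives mu = 3. Corank 1: A-series; mu = 3 gives A_3.

A_{3}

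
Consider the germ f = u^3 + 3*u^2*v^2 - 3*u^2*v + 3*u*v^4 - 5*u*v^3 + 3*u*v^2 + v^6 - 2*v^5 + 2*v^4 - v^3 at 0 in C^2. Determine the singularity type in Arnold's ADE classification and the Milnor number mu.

Type E_{7}, Milnor number mu = 7.

The Hessian of f at 0 has rank 0. Corank 2; j^3 = (u - v)^3 is a perfect cube, so E-series; the 4-jet and mu = 7 give E_7.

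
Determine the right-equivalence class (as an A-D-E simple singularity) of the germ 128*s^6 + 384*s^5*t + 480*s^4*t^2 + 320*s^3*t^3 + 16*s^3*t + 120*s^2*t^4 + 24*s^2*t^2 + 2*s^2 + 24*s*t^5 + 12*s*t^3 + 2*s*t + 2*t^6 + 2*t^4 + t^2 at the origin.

A_{1}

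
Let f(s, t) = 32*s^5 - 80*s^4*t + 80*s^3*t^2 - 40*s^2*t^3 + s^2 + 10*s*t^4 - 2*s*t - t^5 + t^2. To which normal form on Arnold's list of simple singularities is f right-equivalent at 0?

The Hessian of f at 0 has rank 1. Corank 1: A-series; mu = 4 gives A_4.

A_4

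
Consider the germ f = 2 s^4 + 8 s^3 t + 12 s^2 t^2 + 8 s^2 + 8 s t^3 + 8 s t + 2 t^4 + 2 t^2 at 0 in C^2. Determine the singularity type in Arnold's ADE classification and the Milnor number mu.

Type A_3, Milnor number mu = 3.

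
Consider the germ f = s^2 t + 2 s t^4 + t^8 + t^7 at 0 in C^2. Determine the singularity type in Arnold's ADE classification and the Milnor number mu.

Type D9, Milnor number mu = 9.

The Hessian of f at 0 has rank 0. Corank 2; j^3 = s^2*t has shape L^2 M (L != M), so D-series; mu = 9 gives D_9.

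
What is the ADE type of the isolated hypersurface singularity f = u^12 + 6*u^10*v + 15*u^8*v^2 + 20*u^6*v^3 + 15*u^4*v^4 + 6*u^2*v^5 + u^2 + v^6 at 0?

A_{5}

The Hessian of f at 0 has rank 1. Corank 1: A-series; mu = 5 gives A_5.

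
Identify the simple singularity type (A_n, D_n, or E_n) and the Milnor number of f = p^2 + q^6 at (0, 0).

The Hessian of f at 0 has rank 1. Corank 1: A-series; mu = 5 gives A_5.

Type A5, Milnor number mu = 5.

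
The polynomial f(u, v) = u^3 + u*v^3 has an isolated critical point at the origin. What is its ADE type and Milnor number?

Type E_{7}, Milnor number mu = 7.

The Hessian of f at 0 has rank 0. Corank 2; j^3 = u^3 is a perfect cube, so E-series; the 4-jet and mu = 7 give E_7.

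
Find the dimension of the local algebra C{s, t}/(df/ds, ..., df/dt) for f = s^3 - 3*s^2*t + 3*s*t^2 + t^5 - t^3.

The Hessian of f at 0 is [[0, 0], [0, 0]] with rank 0, so corank 2. A Groebner basis of the Jacobian ideal J(f) in C{s,t} is {t^4, s^2 - 2*s*t + t^2}; counting standard monomials gives mu = 8. Corank 2; j^3 = (s - t)^3 is a perfect cube, so E-series; the 5-jet and mu = 8 give E_8.

8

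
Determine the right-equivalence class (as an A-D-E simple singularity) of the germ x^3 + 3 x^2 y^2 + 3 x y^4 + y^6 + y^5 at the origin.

The Hessian of f at 0 has rank 0. Corank 2; j^3 = x^3 is a perfect cube, so E-series; the 5-jet and mu = 8 give E_8.

E_8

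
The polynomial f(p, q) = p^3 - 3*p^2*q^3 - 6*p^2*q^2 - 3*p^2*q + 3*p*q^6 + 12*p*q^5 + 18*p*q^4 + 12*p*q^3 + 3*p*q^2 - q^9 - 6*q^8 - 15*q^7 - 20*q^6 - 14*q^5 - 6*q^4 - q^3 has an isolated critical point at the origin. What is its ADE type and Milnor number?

Type E_8, Milnor number mu = 8.

The Hessian of f at 0 has rank 0. Corank 2; j^3 = (p - q)^3 is a perfect cube, so E-series; the 5-jet and mu = 8 give E_8.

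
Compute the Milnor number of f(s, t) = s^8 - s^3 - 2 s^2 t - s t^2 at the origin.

9

The Hessian of f at 0 has rank 0. Corank 2; j^3 = -s*(s + t)^2 has shape L^2 M (L != M), so D-series; mu = 9 gives D_9.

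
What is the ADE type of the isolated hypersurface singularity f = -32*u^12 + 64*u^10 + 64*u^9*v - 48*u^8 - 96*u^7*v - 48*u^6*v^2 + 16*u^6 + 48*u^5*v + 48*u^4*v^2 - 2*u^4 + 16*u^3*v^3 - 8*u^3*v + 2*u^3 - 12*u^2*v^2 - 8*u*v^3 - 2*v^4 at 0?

E_6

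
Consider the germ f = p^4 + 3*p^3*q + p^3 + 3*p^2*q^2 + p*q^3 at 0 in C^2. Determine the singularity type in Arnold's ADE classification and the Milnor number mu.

Type E_7, Milnor number mu = 7.

The Hessian of f at 0 is [[0, 0], [0, 0]] with rank 0, so corank 2. A Groebner basis of the Jacobian ideal J(f) in C{p,q} is {3*p^2 + q^4 + q^3, p^3, p^2*q - p^2 - q^3/3, 2*p^2 + p*q^2 + 2*q^3/3}; counting standard monomials gives mu = 7. Corank 2; j^3 = p^3 is a perfect cube, so E-series; the 4-jet and mu = 7 give E_7.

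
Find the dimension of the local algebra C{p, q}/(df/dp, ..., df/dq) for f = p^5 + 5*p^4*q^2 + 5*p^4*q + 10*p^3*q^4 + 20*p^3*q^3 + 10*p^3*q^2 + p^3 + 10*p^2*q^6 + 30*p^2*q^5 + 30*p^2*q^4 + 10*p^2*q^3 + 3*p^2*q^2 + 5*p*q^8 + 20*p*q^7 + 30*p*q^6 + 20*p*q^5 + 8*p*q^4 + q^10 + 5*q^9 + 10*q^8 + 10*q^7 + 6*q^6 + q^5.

8

The Hessian of f at 0 has rank 0. Corank 2; j^3 = p^3 is a perfect cube, so E-series; the 5-jet and mu = 8 give E_8.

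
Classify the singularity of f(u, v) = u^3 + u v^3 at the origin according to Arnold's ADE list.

The Hessian of f at 0 has rank 0. Corank 2; j^3 = u^3 is a perfect cube, so E-series; the 4-jet and mu = 7 give E_7.

E7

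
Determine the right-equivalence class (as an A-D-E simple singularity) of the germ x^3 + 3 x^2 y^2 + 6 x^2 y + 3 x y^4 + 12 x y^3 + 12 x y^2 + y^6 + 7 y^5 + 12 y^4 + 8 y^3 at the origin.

The Hessian of f at 0 is [[0, 0], [0, 0]] with rank 0, so corank 2. A Groebner basis of the Jacobian ideal J(f) in C{x,y} is {y^4, x^3 + 6*x^2*y - 6*x^2 - 24*x*y - 16*y^3 - 24*y^2, x^2/2 + x*y^2 + 2*x*y + 2*y^3 + 2*y^2}; counting standard monomials gives mu = 8. Corank 2; j^3 = (x + 2*y)^3 is a perfect cube, so E-series; the 5-jet and mu = 8 give E_8.

E8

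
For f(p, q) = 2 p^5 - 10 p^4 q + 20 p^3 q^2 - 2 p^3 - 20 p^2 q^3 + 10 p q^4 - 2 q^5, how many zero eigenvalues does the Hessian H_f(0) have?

2

The Hessian at 0 is [[0, 0], [0, 0]] of rank 0; hence corank 2.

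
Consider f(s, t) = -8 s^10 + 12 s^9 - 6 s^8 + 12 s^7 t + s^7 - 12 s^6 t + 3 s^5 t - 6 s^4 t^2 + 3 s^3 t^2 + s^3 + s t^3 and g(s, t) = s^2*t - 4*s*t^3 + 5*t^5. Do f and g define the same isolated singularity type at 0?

No.

The Hessian of f at 0 has rank 0. Corank 2; j^3 = s^3 is a perfect cube, so E-series; the 4-jet and mu = 7 give E_7. The Hessian of g at 0 has rank 0. Corank 2; j^3 = s^2*t has shape L^2 M (L != M), so D-series; mu = 6 gives D_6. f is E_7 but g is D_6, hence not right-equivalent.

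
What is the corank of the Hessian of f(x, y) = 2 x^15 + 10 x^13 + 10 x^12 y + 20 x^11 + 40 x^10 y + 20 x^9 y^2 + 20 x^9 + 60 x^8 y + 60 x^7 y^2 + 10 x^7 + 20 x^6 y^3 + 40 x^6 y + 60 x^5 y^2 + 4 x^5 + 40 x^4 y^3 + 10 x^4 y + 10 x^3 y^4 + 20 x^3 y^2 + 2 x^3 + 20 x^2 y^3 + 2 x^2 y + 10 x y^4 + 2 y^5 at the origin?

2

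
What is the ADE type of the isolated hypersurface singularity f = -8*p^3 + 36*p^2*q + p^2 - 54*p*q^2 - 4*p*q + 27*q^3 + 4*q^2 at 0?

A2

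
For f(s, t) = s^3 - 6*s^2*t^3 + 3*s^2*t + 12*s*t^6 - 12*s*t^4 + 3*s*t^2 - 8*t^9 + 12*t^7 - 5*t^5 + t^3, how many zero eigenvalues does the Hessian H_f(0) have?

2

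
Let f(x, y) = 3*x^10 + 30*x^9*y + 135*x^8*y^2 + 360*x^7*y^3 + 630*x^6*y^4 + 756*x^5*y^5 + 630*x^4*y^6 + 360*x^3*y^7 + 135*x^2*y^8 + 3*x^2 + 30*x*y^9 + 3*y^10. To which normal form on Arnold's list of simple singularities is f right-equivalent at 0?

A9

The Hessian of f at 0 has rank 1. Corank 1: A-series; mu = 9 gives A_9.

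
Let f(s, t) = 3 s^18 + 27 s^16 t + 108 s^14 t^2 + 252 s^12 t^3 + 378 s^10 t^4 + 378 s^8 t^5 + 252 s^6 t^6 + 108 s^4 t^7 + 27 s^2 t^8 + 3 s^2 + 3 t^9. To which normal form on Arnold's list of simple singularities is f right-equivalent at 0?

A_{8}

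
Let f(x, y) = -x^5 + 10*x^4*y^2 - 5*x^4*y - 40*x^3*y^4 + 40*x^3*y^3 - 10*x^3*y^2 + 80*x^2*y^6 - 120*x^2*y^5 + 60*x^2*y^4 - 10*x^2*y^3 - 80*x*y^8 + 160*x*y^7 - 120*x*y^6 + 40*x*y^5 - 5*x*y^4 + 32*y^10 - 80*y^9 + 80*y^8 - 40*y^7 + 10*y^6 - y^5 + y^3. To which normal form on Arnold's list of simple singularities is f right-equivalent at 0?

The Hessian of f at 0 is [[0, 0], [0, 0]] with rank 0, so corank 2. A Groebner basis of the Jacobian ideal J(f) in C{x,y} is {x^4 + 4*x^3*y, y^2}; counting standard monomials gives mu = 8. Corank 2; j^3 = y^3 is a perfect cube, so E-series; the 5-jet and mu = 8 give E_8.

E_8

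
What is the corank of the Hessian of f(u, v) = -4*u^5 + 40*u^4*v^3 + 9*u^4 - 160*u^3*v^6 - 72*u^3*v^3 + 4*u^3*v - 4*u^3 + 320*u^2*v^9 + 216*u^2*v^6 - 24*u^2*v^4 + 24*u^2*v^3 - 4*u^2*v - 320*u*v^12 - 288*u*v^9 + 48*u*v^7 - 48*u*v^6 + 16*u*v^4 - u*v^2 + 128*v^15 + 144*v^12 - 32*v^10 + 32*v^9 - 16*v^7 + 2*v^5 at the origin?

2

The Hessian at 0 is [[0, 0], [0, 0]] of rank 0; hence corank 2.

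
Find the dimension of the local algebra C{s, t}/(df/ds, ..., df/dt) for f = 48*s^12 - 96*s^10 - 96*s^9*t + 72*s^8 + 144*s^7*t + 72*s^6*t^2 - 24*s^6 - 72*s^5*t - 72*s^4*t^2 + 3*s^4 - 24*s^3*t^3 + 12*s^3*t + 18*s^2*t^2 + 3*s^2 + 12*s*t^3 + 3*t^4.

3

The Hessian of f at 0 has rank 1. Corank 1: A-series; mu = 3 gives A_3.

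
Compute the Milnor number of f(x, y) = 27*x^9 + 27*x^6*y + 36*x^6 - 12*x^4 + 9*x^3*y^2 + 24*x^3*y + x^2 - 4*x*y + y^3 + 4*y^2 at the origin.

The Hessian of f at 0 is [[2, -4], [-4, 8]] with rank 1, so corank 1. A Groebner basis of the Jacobian ideal J(f) in C{x,y} is {y^2, x - 2*y}; counting standard monomials gives mu = 2. Corank 1: A-series; mu = 2 gives A_2.

2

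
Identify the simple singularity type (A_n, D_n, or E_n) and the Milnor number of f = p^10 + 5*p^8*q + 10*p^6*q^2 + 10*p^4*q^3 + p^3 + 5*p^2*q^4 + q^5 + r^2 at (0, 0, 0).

The Hessian of f at 0 is [[0, 0, 0], [0, 0, 0], [0, 0, 2]] with rank 1, so corank 2. A Groebner basis of the Jacobian ideal J(f) in C{p,q,r} is {q^4, p^2, r}; counting standard monomials gives mu = 8. Corank 2; j^3 = p^3 is a perfect cube, so E-series; the 5-jet and mu = 8 give E_8.

Type E_8, Milnor number mu = 8.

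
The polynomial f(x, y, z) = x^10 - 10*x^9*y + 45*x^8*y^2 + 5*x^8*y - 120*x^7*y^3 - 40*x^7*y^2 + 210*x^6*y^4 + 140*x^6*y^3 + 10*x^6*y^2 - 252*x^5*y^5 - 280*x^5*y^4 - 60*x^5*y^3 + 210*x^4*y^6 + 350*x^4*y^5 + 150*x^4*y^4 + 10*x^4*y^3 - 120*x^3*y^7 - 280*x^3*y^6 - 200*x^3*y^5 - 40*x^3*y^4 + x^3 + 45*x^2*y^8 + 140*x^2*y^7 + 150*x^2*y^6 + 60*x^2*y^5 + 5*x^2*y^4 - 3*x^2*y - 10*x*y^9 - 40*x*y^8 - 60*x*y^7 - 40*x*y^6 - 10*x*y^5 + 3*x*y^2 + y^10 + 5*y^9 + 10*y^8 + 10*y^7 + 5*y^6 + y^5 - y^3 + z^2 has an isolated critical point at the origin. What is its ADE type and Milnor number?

The Hessian of f at 0 is [[0, 0, 0], [0, 0, 0], [0, 0, 2]] with rank 1, so corank 2. A Groebner basis of the Jacobian ideal J(f) in C{x,y,z} is {y^4, x^2 - 2*x*y + y^2, z}; counting standard monomials gives mu = 8. Corank 2; j^3 = (x - y)^3 is a perfect cube, so E-series; the 5-jet and mu = 8 give E_8.

Type E_8, Milnor number mu = 8.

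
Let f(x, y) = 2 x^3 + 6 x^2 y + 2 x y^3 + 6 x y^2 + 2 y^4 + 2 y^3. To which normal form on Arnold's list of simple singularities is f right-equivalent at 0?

E_7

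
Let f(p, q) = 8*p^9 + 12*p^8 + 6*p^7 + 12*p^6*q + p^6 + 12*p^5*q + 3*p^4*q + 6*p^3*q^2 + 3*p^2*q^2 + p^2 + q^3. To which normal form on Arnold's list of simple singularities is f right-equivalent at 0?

The Hessian of f at 0 has rank 1. Corank 1: A-series; mu = 2 gives A_2.

A2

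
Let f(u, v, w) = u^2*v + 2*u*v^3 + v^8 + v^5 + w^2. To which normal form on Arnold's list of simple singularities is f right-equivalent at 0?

D_{9}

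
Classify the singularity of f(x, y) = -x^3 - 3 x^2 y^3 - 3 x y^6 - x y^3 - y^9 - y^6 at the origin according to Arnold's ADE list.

The Hessian of f at 0 has rank 0. Corank 2; j^3 = -x^3 is a perfect cube, so E-series; the 4-jet and mu = 7 give E_7.

E_{7}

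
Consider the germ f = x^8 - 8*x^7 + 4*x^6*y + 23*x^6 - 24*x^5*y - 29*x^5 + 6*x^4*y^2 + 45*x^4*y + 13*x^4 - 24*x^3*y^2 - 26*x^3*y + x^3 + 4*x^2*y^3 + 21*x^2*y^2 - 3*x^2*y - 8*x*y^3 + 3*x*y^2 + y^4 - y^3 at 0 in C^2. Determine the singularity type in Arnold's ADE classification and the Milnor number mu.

Type E6, Milnor number mu = 6.

The Hessian of f at 0 is [[0, 0], [0, 0]] with rank 0, so corank 2. A Groebner basis of the Jacobian ideal J(f) in C{x,y} is {x^3 + 3*x^2/2 - 3*x*y + 3*y^2/2, x^2*y + 2*x^2 - 4*x*y + 2*y^2, 5*x^2/2 + x*y^2 - 5*x*y + 5*y^2/2, 3*x^2 - 6*x*y + y^3 + 3*y^2}; counting standard monomials gives mu = 6. Corank 2; j^3 = (x - y)^3 is a perfect cube, so E-series; the 4-jet and mu = 6 give E_6.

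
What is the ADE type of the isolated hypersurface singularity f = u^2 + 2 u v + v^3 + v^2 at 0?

A2

The Hessian of f at 0 is [[2, 2], [2, 2]] with rank 1, so corank 1. A Groebner basis of the Jacobian ideal J(f) in C{u,v} is {v^2, u + v}; counting standard monomials gives mu = 2. Corank 1: A-series; mu = 2 gives A_2.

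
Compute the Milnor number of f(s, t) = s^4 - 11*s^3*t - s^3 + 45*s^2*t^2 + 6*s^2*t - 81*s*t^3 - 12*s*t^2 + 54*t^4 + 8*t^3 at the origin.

The Hessian of f at 0 has rank 0. Corank 2; j^3 = -(s - 2*t)^3 is a perfect cube, so E-series; the 4-jet and mu = 7 give E_7.

7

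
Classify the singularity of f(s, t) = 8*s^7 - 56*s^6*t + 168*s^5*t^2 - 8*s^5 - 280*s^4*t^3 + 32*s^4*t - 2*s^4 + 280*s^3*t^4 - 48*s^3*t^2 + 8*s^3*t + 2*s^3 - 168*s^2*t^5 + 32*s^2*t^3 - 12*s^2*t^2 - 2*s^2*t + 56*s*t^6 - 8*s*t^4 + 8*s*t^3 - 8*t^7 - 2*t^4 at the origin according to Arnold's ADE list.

D_5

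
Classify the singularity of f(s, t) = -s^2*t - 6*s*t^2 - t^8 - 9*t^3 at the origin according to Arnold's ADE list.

D_{9}

The Hessian of f at 0 has rank 0. Corank 2; j^3 = -t*(s + 3*t)^2 has shape L^2 M (L != M), so D-series; mu = 9 gives D_9.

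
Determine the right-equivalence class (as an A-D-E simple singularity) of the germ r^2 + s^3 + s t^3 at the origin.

E_7

The Hessian of f at 0 has rank 1. Corank 2; j^3 = s^3 is a perfect cube, so E-series; the 4-jet and mu = 7 give E_7.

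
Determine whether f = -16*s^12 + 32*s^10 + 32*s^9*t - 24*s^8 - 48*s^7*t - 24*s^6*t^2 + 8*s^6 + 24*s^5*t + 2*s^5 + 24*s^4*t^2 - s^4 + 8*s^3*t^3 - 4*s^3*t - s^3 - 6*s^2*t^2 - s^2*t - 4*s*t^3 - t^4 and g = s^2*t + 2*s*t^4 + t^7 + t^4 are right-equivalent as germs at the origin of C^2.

Yes.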